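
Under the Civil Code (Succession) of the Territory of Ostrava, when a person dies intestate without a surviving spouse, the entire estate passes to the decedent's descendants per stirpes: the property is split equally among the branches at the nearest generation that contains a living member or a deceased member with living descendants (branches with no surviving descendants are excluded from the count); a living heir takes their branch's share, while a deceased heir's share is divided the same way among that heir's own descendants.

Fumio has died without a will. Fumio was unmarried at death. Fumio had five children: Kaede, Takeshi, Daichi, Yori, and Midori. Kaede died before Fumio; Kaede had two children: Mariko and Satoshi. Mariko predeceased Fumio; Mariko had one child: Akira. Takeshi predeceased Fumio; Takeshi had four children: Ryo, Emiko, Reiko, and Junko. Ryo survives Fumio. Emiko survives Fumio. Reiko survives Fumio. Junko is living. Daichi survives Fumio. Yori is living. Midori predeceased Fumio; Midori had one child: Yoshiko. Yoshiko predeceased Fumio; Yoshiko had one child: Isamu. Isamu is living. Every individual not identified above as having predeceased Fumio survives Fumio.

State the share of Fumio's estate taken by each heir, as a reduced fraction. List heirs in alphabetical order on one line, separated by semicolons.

Akira 1/10; Daichi 1/5; Emiko 1/20; Isamu 1/5; Junko 1/20; Reiko 1/20; Ryo 1/20; Satoshi 1/10; Yori 1/5

There is no surviving spouse, so the entire estate passes to Fumio's descendants per stirpes.
The estate is divided into 5 equal shares of 1/5 among Kaede, Takeshi, Daichi, Yori, Midori.
Kaede predeceased; the 1/5 allotted to Kaede's branch passes to Kaede's issue by representation.
The 1/5 is divided into 2 equal shares of 1/10 among Mariko, Satoshi.
Mariko predeceased; the 1/10 allotted to Mariko's branch passes to Mariko's issue by representation.
Akira is the sole taker at this level and receives the full 1/10.
Satoshi is living and takes 1/10.
Takeshi predeceased; the 1/5 allotted to Takeshi's branch passes to Takeshi's issue by representation.
The 1/5 is divided into 4 equal shares of 1/20 among Ryo, Emiko, Reiko, Junko.
Ryo is living and takes 1/20.
Emiko is living and takes 1/20.
Reiko is living and takes 1/20.
Junko is living and takes 1/20.
Daichi is living and takes 1/5.
Yori is living and takes 1/5.
Midori predeceased; the 1/5 allotted to Midori's branch passes to Midori's issue by representation.
Yoshiko's line is the sole branch at this level, so the full 1/5 passes to Yoshiko's issue by representation.
Isamu is the sole taker at this level and receives the full 1/5.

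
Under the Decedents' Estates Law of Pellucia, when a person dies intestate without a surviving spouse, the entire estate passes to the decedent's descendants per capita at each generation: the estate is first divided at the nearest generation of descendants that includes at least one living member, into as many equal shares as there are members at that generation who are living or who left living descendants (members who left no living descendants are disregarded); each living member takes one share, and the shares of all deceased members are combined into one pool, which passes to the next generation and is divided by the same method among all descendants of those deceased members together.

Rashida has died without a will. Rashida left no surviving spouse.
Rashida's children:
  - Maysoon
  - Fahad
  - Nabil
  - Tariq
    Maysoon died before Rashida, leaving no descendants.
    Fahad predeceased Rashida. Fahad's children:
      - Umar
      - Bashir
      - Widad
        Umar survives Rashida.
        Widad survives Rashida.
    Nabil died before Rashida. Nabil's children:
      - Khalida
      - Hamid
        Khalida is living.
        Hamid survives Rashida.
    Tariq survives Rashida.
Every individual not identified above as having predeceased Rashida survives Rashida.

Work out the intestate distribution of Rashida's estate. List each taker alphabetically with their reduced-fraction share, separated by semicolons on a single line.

There is no surviving spouse, so the entire estate passes to Rashida's descendants per capita at each generation.
At generation 1 (Fahad, Nabil, Tariq) there are 3 shares of (1)/3 = 1/3 each.
Living: Tariq — each takes 1/3.
Deceased: Fahad and Nabil. Their combined 2/3 is pooled and carried to generation 2.
At generation 2 (Umar, Bashir, Widad, Khalida, Hamid) there are 5 shares of (2/3)/5 = 2/15 each.
Living: Umar, Bashir, Widad, Khalida, and Hamid — each takes 2/15.

Bashir 2/15; Hamid 2/15; Khalida 2/15; Tariq 1/3; Umar 2/15; Widad 2/15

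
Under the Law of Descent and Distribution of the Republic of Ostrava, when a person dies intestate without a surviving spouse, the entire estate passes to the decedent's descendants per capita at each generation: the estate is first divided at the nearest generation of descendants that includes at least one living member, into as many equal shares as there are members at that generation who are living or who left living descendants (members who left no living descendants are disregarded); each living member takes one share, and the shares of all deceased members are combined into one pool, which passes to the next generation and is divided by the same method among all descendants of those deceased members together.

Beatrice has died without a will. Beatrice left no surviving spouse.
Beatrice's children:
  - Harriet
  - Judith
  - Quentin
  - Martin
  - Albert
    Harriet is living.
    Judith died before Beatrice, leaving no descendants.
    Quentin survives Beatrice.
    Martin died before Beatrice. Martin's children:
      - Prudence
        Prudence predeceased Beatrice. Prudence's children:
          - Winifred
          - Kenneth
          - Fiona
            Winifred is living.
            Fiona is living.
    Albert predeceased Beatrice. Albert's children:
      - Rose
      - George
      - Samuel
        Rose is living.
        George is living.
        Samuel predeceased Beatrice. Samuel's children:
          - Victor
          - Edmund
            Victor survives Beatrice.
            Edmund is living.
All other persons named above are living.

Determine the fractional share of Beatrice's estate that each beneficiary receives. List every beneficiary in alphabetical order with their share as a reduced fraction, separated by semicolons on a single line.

There is no surviving spouse, so the entire estate passes to Beatrice's descendants per capita at each generation.
At generation 1 (Harriet, Quentin, Martin, Albert) there are 4 shares of (1)/4 = 1/4 each.
Living: Harriet and Quentin — each takes 1/4.
Deceased: Martin and Albert. Their combined 1/2 is pooled and carried to generation 2.
At generation 2 (Prudence, Rose, George, Samuel) there are 4 shares of (1/2)/4 = 1/8 each.
Living: Rose and George — each takes 1/8.
Deceased: Prudence and Samuel. Their combined 1/4 is pooled and carried to generation 3.
At generation 3 (Winifred, Kenneth, Fiona, Victor, Edmund) there are 5 shares of (1/4)/5 = 1/20 each.
Living: Winifred, Kenneth, Fiona, Victor, and Edmund — each takes 1/20.

Edmund 1/20; Fiona 1/20; George 1/8; Harriet 1/4; Kenneth 1/20; Quentin 1/4; Rose 1/8; Victor 1/20; Winifred 1/20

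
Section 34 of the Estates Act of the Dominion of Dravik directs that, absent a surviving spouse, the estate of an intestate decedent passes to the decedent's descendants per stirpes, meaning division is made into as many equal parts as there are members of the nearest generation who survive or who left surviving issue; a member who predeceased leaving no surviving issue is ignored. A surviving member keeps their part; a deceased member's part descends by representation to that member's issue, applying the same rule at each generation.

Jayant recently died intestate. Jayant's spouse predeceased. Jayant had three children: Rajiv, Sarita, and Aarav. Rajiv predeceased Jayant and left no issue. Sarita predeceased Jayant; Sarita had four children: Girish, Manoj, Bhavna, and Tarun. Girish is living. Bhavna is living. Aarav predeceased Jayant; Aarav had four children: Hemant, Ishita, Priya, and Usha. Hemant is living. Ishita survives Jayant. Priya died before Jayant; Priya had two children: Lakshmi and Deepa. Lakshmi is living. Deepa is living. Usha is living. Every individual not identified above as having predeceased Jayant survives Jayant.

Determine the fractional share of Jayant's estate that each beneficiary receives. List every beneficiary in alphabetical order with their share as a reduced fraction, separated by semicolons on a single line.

Bhavna 1/8; Deepa 1/16; Girish 1/8; Hemant 1/8; Ishita 1/8; Lakshmi 1/16; Manoj 1/8; Tarun 1/8; Usha 1/8

There is no surviving spouse, so the entire estate passes to Jayant's descendants per stirpes.
Rajiv left no surviving issue, so that branch lapses and is disregarded.
The estate is divided into 2 equal shares of 1/2 among Sarita, Aarav.
Sarita predeceased; the 1/2 allotted to Sarita's branch passes to Sarita's issue by representation.
The 1/2 is divided into 4 equal shares of 1/8 among Girish, Manoj, Bhavna, Tarun.
Girish is living and takes 1/8.
Manoj is living and takes 1/8.
Bhavna is living and takes 1/8.
Tarun is living and takes 1/8.
Aarav predeceased; the 1/2 allotted to Aarav's branch passes to Aarav's issue by representation.
The 1/2 is divided into 4 equal shares of 1/8 among Hemant, Ishita, Priya, Usha.
Hemant is living and takes 1/8.
Ishita is living and takes 1/8.
Priya predeceased; the 1/8 allotted to Priya's branch passes to Priya's issue by representation.
The 1/8 is divided into 2 equal shares of 1/16 among Lakshmi, Deepa.
Lakshmi is living and takes 1/16.
Deepa is living and takes 1/16.
Usha is living and takes 1/8.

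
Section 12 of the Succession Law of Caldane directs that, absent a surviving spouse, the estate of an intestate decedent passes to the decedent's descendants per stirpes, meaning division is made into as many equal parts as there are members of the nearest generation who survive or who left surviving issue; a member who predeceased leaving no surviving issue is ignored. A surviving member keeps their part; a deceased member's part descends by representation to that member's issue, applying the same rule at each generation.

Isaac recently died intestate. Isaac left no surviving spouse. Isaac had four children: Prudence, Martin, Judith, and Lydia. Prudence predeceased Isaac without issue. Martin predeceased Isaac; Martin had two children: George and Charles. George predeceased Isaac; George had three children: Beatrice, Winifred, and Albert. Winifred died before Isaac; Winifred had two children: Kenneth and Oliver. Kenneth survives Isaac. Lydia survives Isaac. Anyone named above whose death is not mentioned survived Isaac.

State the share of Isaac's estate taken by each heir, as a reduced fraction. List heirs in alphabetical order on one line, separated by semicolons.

Albert 1/18; Beatrice 1/18; Charles 1/6; Judith 1/3; Kenneth 1/36; Lydia 1/3; Oliver 1/36

There is no surviving spouse, so the entire estate passes to Isaac's descendants per stirpes.
Prudence left no surviving issue, so that branch lapses and is disregarded.
The estate is divided into 3 equal shares of 1/3 among Martin, Judith, Lydia.
Martin predeceased; the 1/3 allotted to Martin's branch passes to Martin's issue by representation.
The 1/3 is divided into 2 equal shares of 1/6 among George, Charles.
George predeceased; the 1/6 allotted to George's branch passes to George's issue by representation.
The 1/6 is divided into 3 equal shares of 1/18 among Beatrice, Winifred, Albert.
Beatrice is living and takes 1/18.
Winifred predeceased; the 1/18 allotted to Winifred's branch passes to Winifred's issue by representation.
The 1/18 is divided into 2 equal shares of 1/36 among Kenneth, Oliver.
Kenneth is living and takes 1/36.
Oliver is living and takes 1/36.
Albert is living and takes 1/18.
Charles is living and takes 1/6.
Judith is living and takes 1/3.
Lydia is living and takes 1/3.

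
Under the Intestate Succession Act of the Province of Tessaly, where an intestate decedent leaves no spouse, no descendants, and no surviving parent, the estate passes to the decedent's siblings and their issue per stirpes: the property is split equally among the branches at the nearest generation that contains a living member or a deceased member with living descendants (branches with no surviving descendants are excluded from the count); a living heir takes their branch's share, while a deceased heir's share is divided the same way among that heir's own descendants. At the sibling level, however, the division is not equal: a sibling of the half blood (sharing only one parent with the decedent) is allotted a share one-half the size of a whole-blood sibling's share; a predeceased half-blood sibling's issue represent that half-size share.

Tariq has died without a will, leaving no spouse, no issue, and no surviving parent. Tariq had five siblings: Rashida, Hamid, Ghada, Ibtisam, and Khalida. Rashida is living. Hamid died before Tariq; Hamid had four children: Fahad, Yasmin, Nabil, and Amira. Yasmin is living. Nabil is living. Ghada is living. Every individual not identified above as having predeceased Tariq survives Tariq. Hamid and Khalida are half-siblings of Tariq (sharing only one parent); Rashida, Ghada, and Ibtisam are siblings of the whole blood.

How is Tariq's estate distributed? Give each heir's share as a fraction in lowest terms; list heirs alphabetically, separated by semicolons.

No spouse, descendants, or parent survives, so the estate passes to Tariq's siblings per stirpes.
Half-blood siblings count for one-half the weight of whole-blood siblings at the initial division.
Dividing 1 in proportion to weights (total weight 4): Rashida (weight 1) → 1/4; Hamid (weight 1/2) → 1/8; Ghada (weight 1) → 1/4; Ibtisam (weight 1) → 1/4; Khalida (weight 1/2) → 1/8.
Rashida is living and takes 1/4.
Hamid predeceased; the 1/8 allotted to Hamid's branch passes to Hamid's issue by representation.
The 1/8 is divided into 4 equal shares of 1/32 among Fahad, Yasmin, Nabil, Amira.
Fahad is living and takes 1/32.
Yasmin is living and takes 1/32.
Nabil is living and takes 1/32.
Amira is living and takes 1/32.
Ghada is living and takes 1/4.
Ibtisam is living and takes 1/4.
Khalida is living and takes 1/8.

Amira 1/32; Fahad 1/32; Ghada 1/4; Ibtisam 1/4; Khalida 1/8; Nabil 1/32; Rashida 1/4; Yasmin 1/32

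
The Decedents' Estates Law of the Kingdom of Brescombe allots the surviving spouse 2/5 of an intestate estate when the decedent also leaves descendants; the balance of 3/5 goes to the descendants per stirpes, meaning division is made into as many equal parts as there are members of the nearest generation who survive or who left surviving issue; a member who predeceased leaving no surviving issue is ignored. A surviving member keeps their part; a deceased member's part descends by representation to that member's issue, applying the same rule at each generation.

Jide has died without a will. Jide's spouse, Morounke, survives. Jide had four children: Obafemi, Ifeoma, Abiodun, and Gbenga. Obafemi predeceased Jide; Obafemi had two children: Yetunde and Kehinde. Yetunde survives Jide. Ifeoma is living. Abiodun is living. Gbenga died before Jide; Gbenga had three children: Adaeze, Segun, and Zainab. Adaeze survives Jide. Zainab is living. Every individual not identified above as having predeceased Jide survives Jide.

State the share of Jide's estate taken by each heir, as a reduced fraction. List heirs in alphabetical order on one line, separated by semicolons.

Abiodun 3/20; Adaeze 1/20; Ifeoma 3/20; Kehinde 3/40; Morounke 2/5; Segun 1/20; Yetunde 3/40; Zainab 1/20

Morounke, as surviving spouse, takes 2/5.
The remaining 3/5 passes to Jide's descendants per stirpes.
The 3/5 is divided into 4 equal shares of 3/20 among Obafemi, Ifeoma, Abiodun, Gbenga.
Obafemi predeceased; the 3/20 allotted to Obafemi's branch passes to Obafemi's issue by representation.
The 3/20 is divided into 2 equal shares of 3/40 among Yetunde, Kehinde.
Yetunde is living and takes 3/40.
Kehinde is living and takes 3/40.
Ifeoma is living and takes 3/20.
Abiodun is living and takes 3/20.
Gbenga predeceased; the 3/20 allotted to Gbenga's branch passes to Gbenga's issue by representation.
The 3/20 is divided into 3 equal shares of 1/20 among Adaeze, Segun, Zainab.
Adaeze is living and takes 1/20.
Segun is living and takes 1/20.
Zainab is living and takes 1/20.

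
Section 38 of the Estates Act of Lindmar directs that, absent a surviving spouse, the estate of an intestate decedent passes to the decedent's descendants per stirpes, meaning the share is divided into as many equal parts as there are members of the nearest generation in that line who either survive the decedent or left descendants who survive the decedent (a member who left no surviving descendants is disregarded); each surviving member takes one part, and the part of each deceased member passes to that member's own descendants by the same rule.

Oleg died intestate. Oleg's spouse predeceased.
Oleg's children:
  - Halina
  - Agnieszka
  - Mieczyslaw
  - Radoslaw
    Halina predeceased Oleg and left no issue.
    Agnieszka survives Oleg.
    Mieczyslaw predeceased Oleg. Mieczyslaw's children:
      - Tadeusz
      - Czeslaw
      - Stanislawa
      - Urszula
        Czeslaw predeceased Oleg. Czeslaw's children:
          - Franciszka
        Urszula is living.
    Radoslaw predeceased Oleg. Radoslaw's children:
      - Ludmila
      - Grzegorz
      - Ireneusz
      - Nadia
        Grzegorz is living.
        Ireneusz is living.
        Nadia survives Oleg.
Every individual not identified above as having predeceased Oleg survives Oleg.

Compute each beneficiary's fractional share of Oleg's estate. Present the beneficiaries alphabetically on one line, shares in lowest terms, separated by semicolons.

There is no surviving spouse, so the entire estate passes to Oleg's descendants per stirpes.
Halina left no surviving issue, so that branch lapses and is disregarded.
The estate is divided into 3 equal shares of 1/3 among Agnieszka, Mieczyslaw, Radoslaw.
Agnieszka is living and takes 1/3.
Mieczyslaw predeceased; the 1/3 allotted to Mieczyslaw's branch passes to Mieczyslaw's issue by representation.
The 1/3 is divided into 4 equal shares of 1/12 among Tadeusz, Czeslaw, Stanislawa, Urszula.
Tadeusz is living and takes 1/12.
Czeslaw predeceased; the 1/12 allotted to Czeslaw's branch passes to Czeslaw's issue by representation.
Franciszka is the sole taker at this level and receives the full 1/12.
Stanislawa is living and takes 1/12.
Urszula is living and takes 1/12.
Radoslaw predeceased; the 1/3 allotted to Radoslaw's branch passes to Radoslaw's issue by representation.
The 1/3 is divided into 4 equal shares of 1/12 among Ludmila, Grzegorz, Ireneusz, Nadia.
Ludmila is living and takes 1/12.
Grzegorz is living and takes 1/12.
Ireneusz is living and takes 1/12.
Nadia is living and takes 1/12.

Agnieszka 1/3; Franciszka 1/12; Grzegorz 1/12; Ireneusz 1/12; Ludmila 1/12; Nadia 1/12; Stanislawa 1/12; Tadeusz 1/12; Urszula 1/12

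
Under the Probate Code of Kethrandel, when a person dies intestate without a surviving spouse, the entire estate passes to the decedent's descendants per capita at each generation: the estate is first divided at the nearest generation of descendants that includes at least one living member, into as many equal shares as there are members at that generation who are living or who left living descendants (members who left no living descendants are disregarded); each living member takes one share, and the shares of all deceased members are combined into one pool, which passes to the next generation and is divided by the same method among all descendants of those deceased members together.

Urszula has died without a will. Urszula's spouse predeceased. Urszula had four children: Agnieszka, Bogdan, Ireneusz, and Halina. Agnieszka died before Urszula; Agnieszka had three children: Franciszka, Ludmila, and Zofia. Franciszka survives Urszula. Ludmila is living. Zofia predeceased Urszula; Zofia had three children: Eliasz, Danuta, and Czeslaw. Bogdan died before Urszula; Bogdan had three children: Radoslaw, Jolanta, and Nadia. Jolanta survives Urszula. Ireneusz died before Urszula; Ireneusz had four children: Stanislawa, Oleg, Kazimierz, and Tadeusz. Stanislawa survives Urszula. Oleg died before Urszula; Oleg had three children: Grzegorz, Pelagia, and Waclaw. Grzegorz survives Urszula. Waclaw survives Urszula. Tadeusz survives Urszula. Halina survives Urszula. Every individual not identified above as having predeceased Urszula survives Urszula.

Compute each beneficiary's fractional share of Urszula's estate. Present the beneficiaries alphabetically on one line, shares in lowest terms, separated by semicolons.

Czeslaw 1/40; Danuta 1/40; Eliasz 1/40; Franciszka 3/40; Grzegorz 1/40; Halina 1/4; Jolanta 3/40; Kazimierz 3/40; Ludmila 3/40; Nadia 3/40; Pelagia 1/40; Radoslaw 3/40; Stanislawa 3/40; Tadeusz 3/40; Waclaw 1/40

There is no surviving spouse, so the entire estate passes to Urszula's descendants per capita at each generation.
At generation 1 (Agnieszka, Bogdan, Ireneusz, Halina) there are 4 shares of (1)/4 = 1/4 each.
Living: Halina — each takes 1/4.
Deceased: Agnieszka, Bogdan, and Ireneusz. Their combined 3/4 is pooled and carried to generation 2.
At generation 2 (Franciszka, Ludmila, Zofia, Radoslaw, Jolanta, Nadia, Stanislawa, Oleg, Kazimierz, Tadeusz) there are 10 shares of (3/4)/10 = 3/40 each.
Living: Franciszka, Ludmila, Radoslaw, Jolanta, Nadia, Stanislawa, Kazimierz, and Tadeusz — each takes 3/40.
Deceased: Zofia and Oleg. Their combined 3/20 is pooled and carried to generation 3.
At generation 3 (Eliasz, Danuta, Czeslaw, Grzegorz, Pelagia, Waclaw) there are 6 shares of (3/20)/6 = 1/40 each.
Living: Eliasz, Danuta, Czeslaw, Grzegorz, Pelagia, and Waclaw — each takes 1/40.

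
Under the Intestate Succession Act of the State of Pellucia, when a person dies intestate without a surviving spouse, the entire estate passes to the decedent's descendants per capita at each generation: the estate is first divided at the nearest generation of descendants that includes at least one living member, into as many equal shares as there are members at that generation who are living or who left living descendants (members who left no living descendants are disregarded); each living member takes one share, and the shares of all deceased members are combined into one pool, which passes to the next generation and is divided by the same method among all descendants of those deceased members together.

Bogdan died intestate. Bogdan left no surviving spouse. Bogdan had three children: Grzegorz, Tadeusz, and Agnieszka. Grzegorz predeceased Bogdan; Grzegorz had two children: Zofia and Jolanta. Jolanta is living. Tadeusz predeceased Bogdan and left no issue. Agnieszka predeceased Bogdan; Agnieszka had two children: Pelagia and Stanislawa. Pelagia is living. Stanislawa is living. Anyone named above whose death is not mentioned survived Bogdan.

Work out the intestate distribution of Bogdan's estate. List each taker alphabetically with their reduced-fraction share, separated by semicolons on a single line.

There is no surviving spouse, so the entire estate passes to Bogdan's descendants per capita at each generation.
No one at generation 1 (Grzegorz, Agnieszka) is living; moving to the next generation.
At generation 2 (Zofia, Jolanta, Pelagia, Stanislawa) there are 4 shares of (1)/4 = 1/4 each.
Living: Zofia, Jolanta, Pelagia, and Stanislawa — each takes 1/4.

Jolanta 1/4; Pelagia 1/4; Stanislawa 1/4; Zofia 1/4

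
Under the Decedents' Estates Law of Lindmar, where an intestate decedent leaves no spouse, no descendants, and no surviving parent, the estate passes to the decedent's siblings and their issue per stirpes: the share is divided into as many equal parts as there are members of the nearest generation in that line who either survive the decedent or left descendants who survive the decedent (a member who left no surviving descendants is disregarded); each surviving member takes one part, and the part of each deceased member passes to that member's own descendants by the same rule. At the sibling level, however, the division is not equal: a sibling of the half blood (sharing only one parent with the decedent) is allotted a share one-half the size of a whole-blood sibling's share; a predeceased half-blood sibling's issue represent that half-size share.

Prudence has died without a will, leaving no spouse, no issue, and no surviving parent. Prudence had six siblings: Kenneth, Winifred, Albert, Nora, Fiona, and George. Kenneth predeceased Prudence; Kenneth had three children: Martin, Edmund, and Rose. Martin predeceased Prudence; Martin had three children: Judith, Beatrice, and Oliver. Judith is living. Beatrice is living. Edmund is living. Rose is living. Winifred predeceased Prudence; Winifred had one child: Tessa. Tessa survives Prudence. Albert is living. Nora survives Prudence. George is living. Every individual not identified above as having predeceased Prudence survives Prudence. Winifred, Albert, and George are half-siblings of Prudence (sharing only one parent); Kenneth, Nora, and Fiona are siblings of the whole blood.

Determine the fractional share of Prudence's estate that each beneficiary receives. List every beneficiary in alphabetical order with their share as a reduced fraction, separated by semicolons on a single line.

Albert 1/9; Beatrice 2/81; Edmund 2/27; Fiona 2/9; George 1/9; Judith 2/81; Nora 2/9; Oliver 2/81; Rose 2/27; Tessa 1/9

No spouse, descendants, or parent survives, so the estate passes to Prudence's siblings per stirpes.
Half-blood siblings count for one-half the weight of whole-blood siblings at the initial division.
Dividing 1 in proportion to weights (total weight 9/2): Kenneth (weight 1) → 2/9; Winifred (weight 1/2) → 1/9; Albert (weight 1/2) → 1/9; Nora (weight 1) → 2/9; Fiona (weight 1) → 2/9; George (weight 1/2) → 1/9.
Kenneth predeceased; the 2/9 allotted to Kenneth's branch passes to Kenneth's issue by representation.
The 2/9 is divided into 3 equal shares of 2/27 among Martin, Edmund, Rose.
Martin predeceased; the 2/27 allotted to Martin's branch passes to Martin's issue by representation.
The 2/27 is divided into 3 equal shares of 2/81 among Judith, Beatrice, Oliver.
Judith is living and takes 2/81.
Beatrice is living and takes 2/81.
Oliver is living and takes 2/81.
Edmund is living and takes 2/27.
Rose is living and takes 2/27.
Winifred predeceased; the 1/9 allotted to Winifred's branch passes to Winifred's issue by representation.
Tessa is the sole taker at this level and receives the full 1/9.
Albert is living and takes 1/9.
Nora is living and takes 2/9.
Fiona is living and takes 2/9.
George is living and takes 1/9.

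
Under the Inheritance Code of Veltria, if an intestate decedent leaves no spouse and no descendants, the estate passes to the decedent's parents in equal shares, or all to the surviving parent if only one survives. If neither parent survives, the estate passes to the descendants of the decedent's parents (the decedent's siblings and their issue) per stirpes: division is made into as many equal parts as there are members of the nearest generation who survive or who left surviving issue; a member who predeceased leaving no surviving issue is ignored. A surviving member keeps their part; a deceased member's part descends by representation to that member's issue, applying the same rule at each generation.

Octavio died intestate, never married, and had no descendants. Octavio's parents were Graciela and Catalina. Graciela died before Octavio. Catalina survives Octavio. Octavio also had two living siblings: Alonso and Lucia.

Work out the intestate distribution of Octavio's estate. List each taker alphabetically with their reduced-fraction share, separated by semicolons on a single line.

Only one parent, Catalina, survives, so Catalina takes the entire estate. The siblings take nothing because a surviving parent has priority.

Catalina 1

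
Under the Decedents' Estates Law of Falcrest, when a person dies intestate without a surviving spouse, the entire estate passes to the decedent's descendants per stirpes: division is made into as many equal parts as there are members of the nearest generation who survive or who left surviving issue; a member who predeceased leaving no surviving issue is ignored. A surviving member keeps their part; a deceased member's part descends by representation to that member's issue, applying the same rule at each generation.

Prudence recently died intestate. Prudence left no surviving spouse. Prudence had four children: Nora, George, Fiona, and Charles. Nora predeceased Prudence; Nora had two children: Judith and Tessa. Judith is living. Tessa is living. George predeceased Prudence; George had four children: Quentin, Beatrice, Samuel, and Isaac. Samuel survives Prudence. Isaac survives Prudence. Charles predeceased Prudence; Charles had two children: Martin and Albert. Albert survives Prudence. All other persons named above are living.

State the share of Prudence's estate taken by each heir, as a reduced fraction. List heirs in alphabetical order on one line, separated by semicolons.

Albert 1/8; Beatrice 1/16; Fiona 1/4; Isaac 1/16; Judith 1/8; Martin 1/8; Quentin 1/16; Samuel 1/16; Tessa 1/8

There is no surviving spouse, so the entire estate passes to Prudence's descendants per stirpes.
The estate is divided into 4 equal shares of 1/4 among Nora, George, Fiona, Charles.
Nora predeceased; the 1/4 allotted to Nora's branch passes to Nora's issue by representation.
The 1/4 is divided into 2 equal shares of 1/8 among Judith, Tessa.
Judith is living and takes 1/8.
Tessa is living and takes 1/8.
George predeceased; the 1/4 allotted to George's branch passes to George's issue by representation.
The 1/4 is divided into 4 equal shares of 1/16 among Quentin, Beatrice, Samuel, Isaac.
Quentin is living and takes 1/16.
Beatrice is living and takes 1/16.
Samuel is living and takes 1/16.
Isaac is living and takes 1/16.
Fiona is living and takes 1/4.
Charles predeceased; the 1/4 allotted to Charles's branch passes to Charles's issue by representation.
The 1/4 is divided into 2 equal shares of 1/8 among Martin, Albert.
Martin is living and takes 1/8.
Albert is living and takes 1/8.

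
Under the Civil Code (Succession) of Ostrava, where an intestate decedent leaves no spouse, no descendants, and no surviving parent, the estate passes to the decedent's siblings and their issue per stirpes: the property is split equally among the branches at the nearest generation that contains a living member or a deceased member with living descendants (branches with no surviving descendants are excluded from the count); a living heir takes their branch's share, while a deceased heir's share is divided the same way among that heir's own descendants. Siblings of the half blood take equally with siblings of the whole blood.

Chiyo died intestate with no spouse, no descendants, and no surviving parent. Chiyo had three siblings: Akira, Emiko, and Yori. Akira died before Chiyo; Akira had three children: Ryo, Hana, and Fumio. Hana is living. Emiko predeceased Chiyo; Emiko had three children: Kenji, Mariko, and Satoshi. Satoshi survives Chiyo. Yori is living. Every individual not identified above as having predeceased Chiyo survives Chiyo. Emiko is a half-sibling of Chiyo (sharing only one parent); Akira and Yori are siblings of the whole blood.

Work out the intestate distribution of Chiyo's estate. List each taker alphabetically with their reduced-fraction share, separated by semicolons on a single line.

No spouse, descendants, or parent survives, so the estate passes to Chiyo's siblings per stirpes.
Half-blood and whole-blood siblings take equally under the stated rule.
The estate is divided into 3 equal shares of 1/3 among Akira, Emiko, Yori.
Akira predeceased; the 1/3 allotted to Akira's branch passes to Akira's issue by representation.
The 1/3 is divided into 3 equal shares of 1/9 among Ryo, Hana, Fumio.
Ryo is living and takes 1/9.
Hana is living and takes 1/9.
Fumio is living and takes 1/9.
Emiko predeceased; the 1/3 allotted to Emiko's branch passes to Emiko's issue by representation.
The 1/3 is divided into 3 equal shares of 1/9 among Kenji, Mariko, Satoshi.
Kenji is living and takes 1/9.
Mariko is living and takes 1/9.
Satoshi is living and takes 1/9.
Yori is living and takes 1/3.

Fumio 1/9; Hana 1/9; Kenji 1/9; Mariko 1/9; Ryo 1/9; Satoshi 1/9; Yori 1/3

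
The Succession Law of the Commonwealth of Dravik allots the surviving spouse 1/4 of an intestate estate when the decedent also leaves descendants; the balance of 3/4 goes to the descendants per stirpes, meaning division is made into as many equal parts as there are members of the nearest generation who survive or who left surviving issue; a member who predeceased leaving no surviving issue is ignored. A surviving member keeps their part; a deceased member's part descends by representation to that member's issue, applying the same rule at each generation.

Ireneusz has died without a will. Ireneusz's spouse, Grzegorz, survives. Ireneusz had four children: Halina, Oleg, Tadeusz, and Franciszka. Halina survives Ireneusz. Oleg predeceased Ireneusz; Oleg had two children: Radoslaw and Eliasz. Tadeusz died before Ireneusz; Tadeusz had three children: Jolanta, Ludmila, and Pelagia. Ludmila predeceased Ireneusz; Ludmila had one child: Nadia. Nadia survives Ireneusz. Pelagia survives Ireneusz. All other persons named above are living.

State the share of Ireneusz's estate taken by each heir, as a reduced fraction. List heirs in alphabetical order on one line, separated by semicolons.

Eliasz 3/32; Franciszka 3/16; Grzegorz 1/4; Halina 3/16; Jolanta 1/16; Nadia 1/16; Pelagia 1/16; Radoslaw 3/32

Grzegorz, as surviving spouse, takes 1/4.
The remaining 3/4 passes to Ireneusz's descendants per stirpes.
The 3/4 is divided into 4 equal shares of 3/16 among Halina, Oleg, Tadeusz, Franciszka.
Halina is living and takes 3/16.
Oleg predeceased; the 3/16 allotted to Oleg's branch passes to Oleg's issue by representation.
The 3/16 is divided into 2 equal shares of 3/32 among Radoslaw, Eliasz.
Radoslaw is living and takes 3/32.
Eliasz is living and takes 3/32.
Tadeusz predeceased; the 3/16 allotted to Tadeusz's branch passes to Tadeusz's issue by representation.
The 3/16 is divided into 3 equal shares of 1/16 among Jolanta, Ludmila, Pelagia.
Jolanta is living and takes 1/16.
Ludmila predeceased; the 1/16 allotted to Ludmila's branch passes to Ludmila's issue by representation.
Nadia is the sole taker at this level and receives the full 1/16.
Pelagia is living and takes 1/16.
Franciszka is living and takes 3/16.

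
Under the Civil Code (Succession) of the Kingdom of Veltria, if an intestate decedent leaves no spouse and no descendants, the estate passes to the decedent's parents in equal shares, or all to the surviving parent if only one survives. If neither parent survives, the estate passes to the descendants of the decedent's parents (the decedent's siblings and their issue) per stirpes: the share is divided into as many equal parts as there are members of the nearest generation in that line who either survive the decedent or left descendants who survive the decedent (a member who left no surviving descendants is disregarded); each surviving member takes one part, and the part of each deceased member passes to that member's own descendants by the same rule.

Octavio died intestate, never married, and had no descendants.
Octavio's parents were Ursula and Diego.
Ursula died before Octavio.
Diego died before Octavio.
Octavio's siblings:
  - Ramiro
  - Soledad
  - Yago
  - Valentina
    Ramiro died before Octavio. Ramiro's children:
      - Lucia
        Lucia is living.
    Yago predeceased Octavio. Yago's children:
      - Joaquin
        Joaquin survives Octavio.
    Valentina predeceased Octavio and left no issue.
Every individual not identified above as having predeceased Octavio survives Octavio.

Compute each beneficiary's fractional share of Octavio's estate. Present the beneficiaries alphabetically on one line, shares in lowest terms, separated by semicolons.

Joaquin 1/3; Lucia 1/3; Soledad 1/3

Neither parent survives and there are no descendants, so the estate passes to Octavio's siblings and their issue per stirpes.
Valentina left no surviving issue, so that branch lapses and is disregarded.
The estate is divided into 3 equal shares of 1/3 among Ramiro, Soledad, Yago.
Ramiro predeceased; the 1/3 allotted to Ramiro's branch passes to Ramiro's issue by representation.
Lucia is the sole taker at this level and receives the full 1/3.
Soledad is living and takes 1/3.
Yago predeceased; the 1/3 allotted to Yago's branch passes to Yago's issue by representation.
Joaquin is the sole taker at this level and receives the full 1/3.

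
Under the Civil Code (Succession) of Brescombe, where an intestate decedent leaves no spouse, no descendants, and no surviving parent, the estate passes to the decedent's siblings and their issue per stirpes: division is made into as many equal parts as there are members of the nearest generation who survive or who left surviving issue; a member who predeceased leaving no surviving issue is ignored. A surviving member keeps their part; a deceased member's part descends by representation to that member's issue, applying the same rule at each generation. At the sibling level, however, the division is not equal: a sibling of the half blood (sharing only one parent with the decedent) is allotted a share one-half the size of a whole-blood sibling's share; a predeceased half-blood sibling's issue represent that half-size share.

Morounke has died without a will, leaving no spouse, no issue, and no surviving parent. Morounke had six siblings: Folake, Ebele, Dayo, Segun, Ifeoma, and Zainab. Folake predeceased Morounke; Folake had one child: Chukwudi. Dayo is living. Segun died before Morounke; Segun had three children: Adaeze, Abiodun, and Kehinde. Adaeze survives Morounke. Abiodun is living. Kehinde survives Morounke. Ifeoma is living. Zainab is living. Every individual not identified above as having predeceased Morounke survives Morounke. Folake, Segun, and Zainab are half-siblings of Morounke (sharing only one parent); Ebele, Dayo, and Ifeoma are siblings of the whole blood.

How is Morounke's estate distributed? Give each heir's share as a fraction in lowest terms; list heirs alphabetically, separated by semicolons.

Abiodun 1/27; Adaeze 1/27; Chukwudi 1/9; Dayo 2/9; Ebele 2/9; Ifeoma 2/9; Kehinde 1/27; Zainab 1/9

No spouse, descendants, or parent survives, so the estate passes to Morounke's siblings per stirpes.
Half-blood siblings count for one-half the weight of whole-blood siblings at the initial division.
Dividing 1 in proportion to weights (total weight 9/2): Folake (weight 1/2) → 1/9; Ebele (weight 1) → 2/9; Dayo (weight 1) → 2/9; Segun (weight 1/2) → 1/9; Ifeoma (weight 1) → 2/9; Zainab (weight 1/2) → 1/9.
Folake predeceased; the 1/9 allotted to Folake's branch passes to Folake's issue by representation.
Chukwudi is the sole taker at this level and receives the full 1/9.
Ebele is living and takes 2/9.
Dayo is living and takes 2/9.
Segun predeceased; the 1/9 allotted to Segun's branch passes to Segun's issue by representation.
The 1/9 is divided into 3 equal shares of 1/27 among Adaeze, Abiodun, Kehinde.
Adaeze is living and takes 1/27.
Abiodun is living and takes 1/27.
Kehinde is living and takes 1/27.
Ifeoma is living and takes 2/9.
Zainab is living and takes 1/9.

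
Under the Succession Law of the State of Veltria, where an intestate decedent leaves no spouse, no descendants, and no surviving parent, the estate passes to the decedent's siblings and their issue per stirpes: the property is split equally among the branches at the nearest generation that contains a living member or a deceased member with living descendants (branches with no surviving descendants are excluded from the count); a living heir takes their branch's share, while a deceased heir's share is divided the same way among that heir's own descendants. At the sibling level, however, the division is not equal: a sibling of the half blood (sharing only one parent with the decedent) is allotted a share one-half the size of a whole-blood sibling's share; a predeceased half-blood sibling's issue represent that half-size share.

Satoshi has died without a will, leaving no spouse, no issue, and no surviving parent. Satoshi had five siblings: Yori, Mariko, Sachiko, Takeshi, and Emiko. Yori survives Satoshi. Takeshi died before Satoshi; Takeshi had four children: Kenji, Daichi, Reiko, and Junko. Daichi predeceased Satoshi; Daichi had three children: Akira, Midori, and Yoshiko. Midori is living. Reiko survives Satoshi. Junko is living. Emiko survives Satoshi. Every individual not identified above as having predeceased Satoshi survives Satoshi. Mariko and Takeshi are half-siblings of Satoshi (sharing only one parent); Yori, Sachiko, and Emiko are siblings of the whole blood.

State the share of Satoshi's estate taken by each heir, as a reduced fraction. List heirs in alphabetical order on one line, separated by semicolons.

Akira 1/96; Emiko 1/4; Junko 1/32; Kenji 1/32; Mariko 1/8; Midori 1/96; Reiko 1/32; Sachiko 1/4; Yori 1/4; Yoshiko 1/96

No spouse, descendants, or parent survives, so the estate passes to Satoshi's siblings per stirpes.
Half-blood siblings count for one-half the weight of whole-blood siblings at the initial division.
Dividing 1 in proportion to weights (total weight 4): Yori (weight 1) → 1/4; Mariko (weight 1/2) → 1/8; Sachiko (weight 1) → 1/4; Takeshi (weight 1/2) → 1/8; Emiko (weight 1) → 1/4.
Yori is living and takes 1/4.
Mariko is living and takes 1/8.
Sachiko is living and takes 1/4.
Takeshi predeceased; the 1/8 allotted to Takeshi's branch passes to Takeshi's issue by representation.
The 1/8 is divided into 4 equal shares of 1/32 among Kenji, Daichi, Reiko, Junko.
Kenji is living and takes 1/32.
Daichi predeceased; the 1/32 allotted to Daichi's branch passes to Daichi's issue by representation.
The 1/32 is divided into 3 equal shares of 1/96 among Akira, Midori, Yoshiko.
Akira is living and takes 1/96.
Midori is living and takes 1/96.
Yoshiko is living and takes 1/96.
Reiko is living and takes 1/32.
Junko is living and takes 1/32.
Emiko is living and takes 1/4.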